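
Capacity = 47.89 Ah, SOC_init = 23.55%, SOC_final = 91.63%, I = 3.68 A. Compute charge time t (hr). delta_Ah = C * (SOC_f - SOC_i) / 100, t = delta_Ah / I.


Step 1: dSOC = 91.63% - 23.55% = 68.08%
Step 2: delta_Ah = 47.89 * 68.08 / 100 = 32.604 Ah
Step 3: t = 32.604 / 3.68 = 8.860 hr

8.860 hr


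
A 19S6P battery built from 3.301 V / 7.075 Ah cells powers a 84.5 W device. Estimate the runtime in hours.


Step 1: E_pack = Ns * V_cell * Np * C_cell = 19 * 3.301 * 6 * 7.075 = 2662.4 Wh
Step 2: t = E_pack / P = 2662.4 / 84.5 = 31.51 hr

31.51 hr


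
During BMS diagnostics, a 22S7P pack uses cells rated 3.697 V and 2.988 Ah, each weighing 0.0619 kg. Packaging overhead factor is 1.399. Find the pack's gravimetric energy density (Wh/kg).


Step 1: V_pack = 22 * 3.697 = 81.334 V
Step 2: C_pack = 7 * 2.988 = 20.916 Ah
Step 3: E_pack = V_pack * C_pack = 81.334 * 20.916 = 1701.2 Wh
Step 4: m_pack = 22 * 7 * 0.0619 * 1.399 = 13.336 kg
Step 5: ED = E_pack / m_pack = 1701.2 / 13.336 = 127.6 Wh/kg

127.6 Wh/kg


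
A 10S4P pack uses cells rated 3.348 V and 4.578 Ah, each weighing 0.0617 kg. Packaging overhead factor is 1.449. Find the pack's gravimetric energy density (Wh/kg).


Step 1: V_pack = 10 * 3.348 = 33.48 V
Step 2: C_pack = 4 * 4.578 = 18.312 Ah
Step 3: E_pack = V_pack * C_pack = 33.48 * 18.312 = 613.09 Wh
Step 4: m_pack = 10 * 4 * 0.0617 * 1.449 = 3.5761 kg
Step 5: ED = E_pack / m_pack = 613.09 / 3.5761 = 171.4 Wh/kg

171.4 Wh/kg


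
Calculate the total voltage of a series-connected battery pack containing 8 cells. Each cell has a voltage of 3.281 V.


With 8 cells in series at 3.281 V each, V_pack = 26.248 V

26.248 V


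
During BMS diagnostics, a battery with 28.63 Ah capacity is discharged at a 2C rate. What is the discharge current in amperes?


I = C_rate * capacity = 2 * 28.63 = 57.26 A

57.26 A


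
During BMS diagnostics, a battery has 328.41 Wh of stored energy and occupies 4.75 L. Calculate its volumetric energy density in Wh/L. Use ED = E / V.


Volumetric ED = 328.41 Wh / 4.75 L = 69.14 Wh/L

69.14 Wh/L


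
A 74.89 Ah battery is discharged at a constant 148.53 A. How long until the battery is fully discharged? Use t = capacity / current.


Runtime = 74.89 Ah / 148.53 A = 0.5042 hr

0.5042 hr


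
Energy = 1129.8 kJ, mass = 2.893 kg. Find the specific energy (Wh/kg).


Convert: E = 1129.8 kJ = 313.83 Wh
ED = E / m = 313.83 / 2.893 = 108.5 Wh/kg

108.5 Wh/kg


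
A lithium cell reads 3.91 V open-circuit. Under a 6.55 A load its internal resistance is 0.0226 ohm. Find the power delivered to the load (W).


Step 1: V_terminal = OCV - I*R = 3.91 - 6.55 * 0.0226 = 3.762 V
Step 2: P_out = V_terminal * I = 3.762 * 6.55 = 24.64 W

24.64 W


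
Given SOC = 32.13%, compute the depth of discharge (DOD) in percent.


Complement of SOC: DOD = 100% - 32.13% = 67.87%

67.87%


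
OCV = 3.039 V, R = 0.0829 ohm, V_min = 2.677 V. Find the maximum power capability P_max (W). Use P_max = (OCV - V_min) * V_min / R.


P_max = (OCV - V_min) * V_min / R = (3.039 - 2.677) * 2.677 / 0.0829 = 0.362 * 2.677 / 0.0829 = 11.69 W

11.69 W


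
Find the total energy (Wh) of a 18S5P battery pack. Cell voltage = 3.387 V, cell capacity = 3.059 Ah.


E = Ns * Vcell * Np * Ccell = 18 * 3.387 * 5 * 3.059 = 932.5 Wh

932.5 Wh


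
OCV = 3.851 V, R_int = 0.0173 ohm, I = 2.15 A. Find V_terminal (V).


V = OCV - I*R = 3.851 - 2.15 * 0.0173 = 3.814 V

3.814 V


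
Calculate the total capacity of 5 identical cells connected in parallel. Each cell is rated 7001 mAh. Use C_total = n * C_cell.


Convert: C_cell = 7001 mAh = 7.001 Ah
C_total = 5 * 7.001 = 35.005 Ah

35.005 Ah


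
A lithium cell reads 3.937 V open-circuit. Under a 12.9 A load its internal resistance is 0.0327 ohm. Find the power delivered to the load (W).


Step 1: V_terminal = OCV - I*R = 3.937 - 12.9 * 0.0327 = 3.5152 V
Step 2: P_out = V_terminal * I = 3.5152 * 12.9 = 45.35 W

45.35 W


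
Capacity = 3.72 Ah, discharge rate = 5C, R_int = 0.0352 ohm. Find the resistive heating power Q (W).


Step 1: I = C_rate * capacity = 5 * 3.72 = 18.6 A
Step 2: Q = I^2 * R = 18.6^2 * 0.0352 = 345.96 * 0.0352 = 12.18 W

12.18 W


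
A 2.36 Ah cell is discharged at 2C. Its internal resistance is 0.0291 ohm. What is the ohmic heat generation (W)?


Step 1: I = C_rate * capacity = 2 * 2.36 = 4.72 A
Step 2: Q = I^2 * R = 4.72^2 * 0.0291 = 22.278 * 0.0291 = 0.6483 W

0.6483 W


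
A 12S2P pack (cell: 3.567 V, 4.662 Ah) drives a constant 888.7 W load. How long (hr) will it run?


Step 1: E_pack = Ns * V_cell * Np * C_cell = 12 * 3.567 * 2 * 4.662 = 399.1 Wh
Step 2: t = E_pack / P = 399.1 / 888.7 = 0.4491 hr

0.4491 hr


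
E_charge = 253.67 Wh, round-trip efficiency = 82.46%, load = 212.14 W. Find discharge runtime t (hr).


Step 1: E_discharge = eta/100 * E_charge = 82.46/100 * 253.67 = 209.18 Wh
Step 2: t = E_discharge / P = 209.18 / 212.14 = 0.9860 hr

0.9860 hr


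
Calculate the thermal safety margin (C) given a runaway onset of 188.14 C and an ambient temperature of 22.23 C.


margin = T_onset - T_ambient = 188.14 - 22.23 = 165.91 C

165.91 C


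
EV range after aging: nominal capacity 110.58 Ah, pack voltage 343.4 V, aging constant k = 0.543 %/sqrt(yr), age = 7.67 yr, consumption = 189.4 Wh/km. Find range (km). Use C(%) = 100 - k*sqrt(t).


Step 1: capacity retention = 100 - 0.543 * sqrt(7.67) = 100 - 0.543 * 2.7695 = 98.496%
Step 2: C_now = 110.58 * 98.496/100 = 108.92 Ah
Step 3: E_pack = V * C_now = 343.4 * 108.92 = 37403 Wh
Step 4: range = E_pack / consumption = 37403 / 189.4 = 197.5 km

197.5 km


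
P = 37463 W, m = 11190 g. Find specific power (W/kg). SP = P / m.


Convert: m = 11190 g = 11.19 kg
SP = P / m = 37463 / 11.19 = 3348 W/kg

3348 W/kg


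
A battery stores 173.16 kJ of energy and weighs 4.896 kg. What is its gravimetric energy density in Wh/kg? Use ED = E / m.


Convert: E = 173.16 kJ = 48.1 Wh
ED = E / m = 48.1 / 4.896 = 9.824 Wh/kg

9.824 Wh/kg


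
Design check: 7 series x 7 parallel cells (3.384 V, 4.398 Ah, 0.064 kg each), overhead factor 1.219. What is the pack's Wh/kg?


Step 1: V_pack = 7 * 3.384 = 23.688 V
Step 2: C_pack = 7 * 4.398 = 30.786 Ah
Step 3: E_pack = V_pack * C_pack = 23.688 * 30.786 = 729.26 Wh
Step 4: m_pack = 7 * 7 * 0.064 * 1.219 = 3.8228 kg
Step 5: ED = E_pack / m_pack = 729.26 / 3.8228 = 190.8 Wh/kg

190.8 Wh/kg


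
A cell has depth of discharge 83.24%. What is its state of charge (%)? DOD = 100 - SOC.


SOC = 100 - DOD = 100 - 83.24 = 16.76%

16.76%


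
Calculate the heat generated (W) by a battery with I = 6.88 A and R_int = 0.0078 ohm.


I^2 = 47.334
Q = 47.334 * 0.0078 = 0.3692 W

0.3692 W


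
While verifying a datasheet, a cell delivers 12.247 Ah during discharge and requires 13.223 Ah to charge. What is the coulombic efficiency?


eta_c = Q_dis / Q_chg * 100 = 12.247 / 13.223 * 100 = 92.62%

92.62%


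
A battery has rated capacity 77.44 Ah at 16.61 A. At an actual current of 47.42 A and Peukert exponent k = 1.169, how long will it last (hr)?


t_rated = C / I_rated = 77.44 / 16.61 = 4.6623 hr
(I_rated/I)^k = (0.35027)^1.169 = 0.29336
t = t_rated * (I_rated/I)^k = 4.6623 * 0.29336 = 1.368 hr

1.368 hr


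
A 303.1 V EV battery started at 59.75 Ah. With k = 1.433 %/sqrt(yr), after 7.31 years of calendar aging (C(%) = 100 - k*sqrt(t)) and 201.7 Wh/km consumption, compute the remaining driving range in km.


Step 1: capacity retention = 100 - 1.433 * sqrt(7.31) = 100 - 1.433 * 2.7037 = 96.126%
Step 2: C_now = 59.75 * 96.126/100 = 57.435 Ah
Step 3: E_pack = V * C_now = 303.1 * 57.435 = 17409 Wh
Step 4: range = E_pack / consumption = 17409 / 201.7 = 86.31 km

86.31 km


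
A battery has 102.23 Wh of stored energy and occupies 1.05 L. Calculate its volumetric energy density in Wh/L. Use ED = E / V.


ED = E / V = 102.23 / 1.05 = 97.36 Wh/L

97.36 Wh/L


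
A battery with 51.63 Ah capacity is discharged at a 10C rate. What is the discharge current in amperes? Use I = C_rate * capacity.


At 10C: I = 10 * 51.63 Ah = 516.3 A

516.3 A


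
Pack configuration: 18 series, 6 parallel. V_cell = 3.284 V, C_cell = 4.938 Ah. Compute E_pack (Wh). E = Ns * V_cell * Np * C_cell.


E = Ns * Vcell * Np * Ccell = 18 * 3.284 * 6 * 4.938 = 1751 Wh

1751 Wh


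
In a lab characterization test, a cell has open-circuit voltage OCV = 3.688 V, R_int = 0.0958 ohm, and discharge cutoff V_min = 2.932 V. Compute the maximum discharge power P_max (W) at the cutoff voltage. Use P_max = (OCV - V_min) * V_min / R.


P_max = (OCV - V_min) * V_min / R = (3.688 - 2.932) * 2.932 / 0.0958 = 0.756 * 2.932 / 0.0958 = 23.14 W

23.14 W


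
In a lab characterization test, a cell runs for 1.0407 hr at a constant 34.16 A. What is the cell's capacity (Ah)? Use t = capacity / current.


C = I * t = 34.16 * 1.0407 = 35.55 Ah

35.55 Ah


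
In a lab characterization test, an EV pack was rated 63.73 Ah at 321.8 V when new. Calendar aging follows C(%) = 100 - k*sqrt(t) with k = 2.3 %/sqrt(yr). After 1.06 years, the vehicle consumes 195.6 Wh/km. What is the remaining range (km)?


Step 1: capacity retention = 100 - 2.3 * sqrt(1.06) = 100 - 2.3 * 1.0296 = 97.632%
Step 2: C_now = 63.73 * 97.632/100 = 62.221 Ah
Step 3: E_pack = V * C_now = 321.8 * 62.221 = 20023 Wh
Step 4: range = E_pack / consumption = 20023 / 195.6 = 102.4 km

102.4 km


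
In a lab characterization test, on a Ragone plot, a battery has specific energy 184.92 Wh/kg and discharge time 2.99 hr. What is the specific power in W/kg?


P_specific = E / t = 184.92 / 2.99 = 61.85 W/kg

61.85 W/kg


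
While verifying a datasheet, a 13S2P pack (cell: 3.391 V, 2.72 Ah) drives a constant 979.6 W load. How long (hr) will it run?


Step 1: E_pack = Ns * V_cell * Np * C_cell = 13 * 3.391 * 2 * 2.72 = 239.81 Wh
Step 2: t = E_pack / P = 239.81 / 979.6 = 0.2448 hr

0.2448 hr


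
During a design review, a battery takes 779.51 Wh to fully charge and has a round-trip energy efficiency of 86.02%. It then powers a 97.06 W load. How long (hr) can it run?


Step 1: E_discharge = eta/100 * E_charge = 86.02/100 * 779.51 = 670.53 Wh
Step 2: t = E_discharge / P = 670.53 / 97.06 = 6.908 hr

6.908 hr


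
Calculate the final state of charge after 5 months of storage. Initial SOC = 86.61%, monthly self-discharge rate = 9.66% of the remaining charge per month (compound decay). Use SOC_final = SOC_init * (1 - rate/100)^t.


Monthly retention factor = 1 - 9.66/100 = 0.9034
Over 5 months: factor^5 = 0.60173
SOC_final = 86.61 * 0.60173 = 52.12%

52.12%


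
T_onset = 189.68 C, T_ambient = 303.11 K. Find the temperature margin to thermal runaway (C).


Convert: T_ambient = 303.11 K = 29.96 C
margin = 189.68 - 29.96 = 159.72 C

159.72 C


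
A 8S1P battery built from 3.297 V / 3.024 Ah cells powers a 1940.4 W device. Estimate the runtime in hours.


Step 1: E_pack = Ns * V_cell * Np * C_cell = 8 * 3.297 * 1 * 3.024 = 79.761 Wh
Step 2: t = E_pack / P = 79.761 / 1940.4 = 0.04111 hr

0.04111 hr


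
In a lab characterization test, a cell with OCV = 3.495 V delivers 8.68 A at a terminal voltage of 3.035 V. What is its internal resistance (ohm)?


R = (OCV - V) / I = (3.495 - 3.035) / 8.68 = 0.05300 ohm

0.05300 ohm


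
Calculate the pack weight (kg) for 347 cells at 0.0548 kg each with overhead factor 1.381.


Cell mass sum = 347 * 0.0548 = 19.016 kg
With overhead 1.381: m_pack = 19.016 * 1.381 = 26.26 kg

26.26 kg


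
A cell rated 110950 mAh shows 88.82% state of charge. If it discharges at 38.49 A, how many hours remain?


Convert: C_total = 110950 mAh = 110.95 Ah
Step 1: remaining = SOC/100 * C_total = 88.82/100 * 110.95 = 98.546 Ah
Step 2: t = remaining / I = 98.546 / 38.49 = 2.560 hr

2.560 hr


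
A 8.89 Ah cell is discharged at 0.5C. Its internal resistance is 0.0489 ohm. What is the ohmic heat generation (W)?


Step 1: I = C_rate * capacity = 0.5 * 8.89 = 4.445 A
Step 2: Q = I^2 * R = 4.445^2 * 0.0489 = 19.758 * 0.0489 = 0.9662 W

0.9662 W


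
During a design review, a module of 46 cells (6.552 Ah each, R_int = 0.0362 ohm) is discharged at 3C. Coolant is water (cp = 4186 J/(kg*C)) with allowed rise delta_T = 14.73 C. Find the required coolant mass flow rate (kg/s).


Step 1: I = 3 * 6.552 = 19.656 A
Step 2: Q_cell = I^2 * R = 19.656^2 * 0.0362 = 13.986 W
Step 3: Q_total = 46 * 13.986 = 643.36 W
Step 4: m_dot = Q_total / (cp * dT) = 643.36 / (4186 * 14.73) = 0.01043 kg/s

0.01043 kg/s


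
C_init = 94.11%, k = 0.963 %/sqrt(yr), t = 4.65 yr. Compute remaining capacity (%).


sqrt(t) = sqrt(4.65) = 2.1564
C_final = 94.11 - 0.963 * 2.1564 = 92.03%

92.03%


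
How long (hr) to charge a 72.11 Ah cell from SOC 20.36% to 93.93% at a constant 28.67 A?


Step 1: dSOC = 93.93% - 20.36% = 73.57%
Step 2: delta_Ah = 72.11 * 73.57 / 100 = 53.051 Ah
Step 3: t = 53.051 / 28.67 = 1.850 hr

1.850 hr


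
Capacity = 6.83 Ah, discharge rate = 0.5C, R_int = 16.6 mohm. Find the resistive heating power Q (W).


Convert: R = 16.6 mohm = 0.0166 ohm
Step 1: I = C_rate * capacity = 0.5 * 6.83 = 3.415 A
Step 2: Q = I^2 * R = 3.415^2 * 0.0166 = 11.662 * 0.0166 = 0.1936 W

0.1936 W


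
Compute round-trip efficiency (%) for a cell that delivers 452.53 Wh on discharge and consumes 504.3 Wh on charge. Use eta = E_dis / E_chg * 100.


Round-trip efficiency = 452.53/504.3 * 100% = 89.73%

89.73%


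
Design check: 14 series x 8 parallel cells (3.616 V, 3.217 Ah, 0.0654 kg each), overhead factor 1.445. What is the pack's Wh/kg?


Step 1: V_pack = 14 * 3.616 = 50.624 V
Step 2: C_pack = 8 * 3.217 = 25.736 Ah
Step 3: E_pack = V_pack * C_pack = 50.624 * 25.736 = 1302.9 Wh
Step 4: m_pack = 14 * 8 * 0.0654 * 1.445 = 10.584 kg
Step 5: ED = E_pack / m_pack = 1302.9 / 10.584 = 123.1 Wh/kg

123.1 Wh/kg


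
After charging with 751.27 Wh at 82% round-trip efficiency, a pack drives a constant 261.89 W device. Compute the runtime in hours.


Step 1: E_discharge = eta/100 * E_charge = 82/100 * 751.27 = 616.04 Wh
Step 2: t = E_discharge / P = 616.04 / 261.89 = 2.352 hr

2.352 hr


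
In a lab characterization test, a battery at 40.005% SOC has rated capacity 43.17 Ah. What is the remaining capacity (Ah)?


remaining = SOC / 100 * total = 40.005 / 100 * 43.17 = 17.27 Ah

17.27 Ah


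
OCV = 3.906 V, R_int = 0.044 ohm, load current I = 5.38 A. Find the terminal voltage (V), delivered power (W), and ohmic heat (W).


Step 1: V_terminal = OCV - I*R = 3.906 - 5.38 * 0.044 = 3.6693 V
Step 2: P_out = V_terminal * I = 3.6693 * 5.38 = 19.74 W
Step 3: Q = I^2 * R = 5.38^2 * 0.044 = 1.274 W

V=3.6693 V, P=19.74 W, Q=1.274 W


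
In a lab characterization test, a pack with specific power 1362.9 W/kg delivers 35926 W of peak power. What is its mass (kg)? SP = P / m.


m = P / SP = 35926 / 1362.9 = 26.36 kg

26.36 kg


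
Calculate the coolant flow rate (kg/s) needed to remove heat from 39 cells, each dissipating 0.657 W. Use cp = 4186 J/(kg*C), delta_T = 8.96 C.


Step 1: Total heat Q = 39 * 0.657 W = 25.623 W
Step 2: denom = cp * dT = 4186 * 8.96 = 37507
Step 3: m_dot = 25.623 / 37507 = 6.832e-04 kg/s

6.832e-04 kg/s


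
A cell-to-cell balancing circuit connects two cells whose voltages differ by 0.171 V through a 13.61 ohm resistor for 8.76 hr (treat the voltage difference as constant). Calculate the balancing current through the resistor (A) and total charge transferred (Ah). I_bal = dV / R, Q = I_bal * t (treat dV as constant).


I_bal = dV / R = 0.171 / 13.61 = 0.012564 A
Q = I_bal * t = 0.012564 * 8.76 = 0.1101 Ah

I=0.012564 A, Q=0.1101 Ah


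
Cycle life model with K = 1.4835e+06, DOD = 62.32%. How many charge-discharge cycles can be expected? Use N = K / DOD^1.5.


DOD^1.5 = 491.97
N = K / DOD^1.5 = 1.4835e+06 / 491.97 = 3015

3015 cycles


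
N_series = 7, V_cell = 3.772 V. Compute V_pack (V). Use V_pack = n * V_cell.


With 7 cells in series at 3.772 V each, V_pack = 26.404 V

26.404 V


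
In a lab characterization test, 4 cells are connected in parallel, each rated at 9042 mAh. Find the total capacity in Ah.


Convert: C_cell = 9042 mAh = 9.042 Ah
C_total = 4 * 9.042 = 36.168 Ah

36.168 Ah


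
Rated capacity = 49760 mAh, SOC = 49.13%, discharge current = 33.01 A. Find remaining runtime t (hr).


Convert: C_total = 49760 mAh = 49.76 Ah
Step 1: remaining = SOC/100 * C_total = 49.13/100 * 49.76 = 24.447 Ah
Step 2: t = remaining / I = 24.447 / 33.01 = 0.7406 hr

0.7406 hr


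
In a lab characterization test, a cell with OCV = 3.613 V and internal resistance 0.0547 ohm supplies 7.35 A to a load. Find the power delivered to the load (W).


Step 1: V_terminal = OCV - I*R = 3.613 - 7.35 * 0.0547 = 3.211 V
Step 2: P_out = V_terminal * I = 3.211 * 7.35 = 23.60 W

23.60 W


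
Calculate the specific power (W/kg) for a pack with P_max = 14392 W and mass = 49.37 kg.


Specific power = 14392 W / 49.37 kg = 291.5 W/kg

291.5 W/kg


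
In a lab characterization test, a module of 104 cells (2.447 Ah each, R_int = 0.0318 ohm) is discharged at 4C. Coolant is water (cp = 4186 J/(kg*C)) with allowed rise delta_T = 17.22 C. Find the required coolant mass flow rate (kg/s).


Step 1: I = 4 * 2.447 = 9.788 A
Step 2: Q_cell = I^2 * R = 9.788^2 * 0.0318 = 3.0466 W
Step 3: Q_total = 104 * 3.0466 = 316.85 W
Step 4: m_dot = Q_total / (cp * dT) = 316.85 / (4186 * 17.22) = 0.004396 kg/s

0.004396 kg/s


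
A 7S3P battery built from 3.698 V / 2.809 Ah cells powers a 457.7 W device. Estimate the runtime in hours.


Step 1: E_pack = Ns * V_cell * Np * C_cell = 7 * 3.698 * 3 * 2.809 = 218.14 Wh
Step 2: t = E_pack / P = 218.14 / 457.7 = 0.4766 hr

0.4766 hr


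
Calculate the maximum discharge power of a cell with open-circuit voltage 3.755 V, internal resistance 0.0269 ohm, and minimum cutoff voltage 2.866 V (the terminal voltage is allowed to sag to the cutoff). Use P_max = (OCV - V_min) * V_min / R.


P_max = (OCV - V_min) * V_min / R = (3.755 - 2.866) * 2.866 / 0.0269 = 0.889 * 2.866 / 0.0269 = 94.72 W

94.72 W


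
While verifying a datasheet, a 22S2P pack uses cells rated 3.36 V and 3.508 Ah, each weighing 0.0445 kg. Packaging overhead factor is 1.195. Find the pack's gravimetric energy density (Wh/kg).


Step 1: V_pack = 22 * 3.36 = 73.92 V
Step 2: C_pack = 2 * 3.508 = 7.016 Ah
Step 3: E_pack = V_pack * C_pack = 73.92 * 7.016 = 518.62 Wh
Step 4: m_pack = 22 * 2 * 0.0445 * 1.195 = 2.3398 kg
Step 5: ED = E_pack / m_pack = 518.62 / 2.3398 = 221.7 Wh/kg

221.7 Wh/kg


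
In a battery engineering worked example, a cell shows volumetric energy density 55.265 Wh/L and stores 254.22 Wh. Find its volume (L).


V = E / ED = 254.22 / 55.265 = 4.600 L

4.600 L


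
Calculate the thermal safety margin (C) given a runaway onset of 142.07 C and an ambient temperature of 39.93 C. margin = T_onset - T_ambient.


margin = T_onset - T_ambient = 142.07 - 39.93 = 102.14 C

102.14 C


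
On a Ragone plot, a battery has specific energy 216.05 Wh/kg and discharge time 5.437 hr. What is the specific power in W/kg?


P_specific = E / t = 216.05 / 5.437 = 39.74 W/kg

39.74 W/kg


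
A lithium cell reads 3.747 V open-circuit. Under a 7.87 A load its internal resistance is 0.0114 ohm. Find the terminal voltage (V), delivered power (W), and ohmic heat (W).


Step 1: V_terminal = OCV - I*R = 3.747 - 7.87 * 0.0114 = 3.6573 V
Step 2: P_out = V_terminal * I = 3.6573 * 7.87 = 28.78 W
Step 3: Q = I^2 * R = 7.87^2 * 0.0114 = 0.7061 W

V=3.6573 V, P=28.78 W, Q=0.7061 W


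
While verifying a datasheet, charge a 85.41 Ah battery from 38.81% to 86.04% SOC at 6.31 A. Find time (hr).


Step 1: dSOC = 86.04% - 38.81% = 47.23%
Step 2: delta_Ah = 85.41 * 47.23 / 100 = 40.339 Ah
Step 3: t = 40.339 / 6.31 = 6.393 hr

6.393 hr


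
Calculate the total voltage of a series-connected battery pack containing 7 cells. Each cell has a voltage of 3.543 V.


V_pack = n * V_cell = 7 * 3.543 = 24.801 V

24.801 V


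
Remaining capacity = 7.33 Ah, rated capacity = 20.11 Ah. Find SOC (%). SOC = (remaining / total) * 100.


SOC = (remaining / total) * 100 = (7.33 / 20.11) * 100 = 36.45%

36.45%


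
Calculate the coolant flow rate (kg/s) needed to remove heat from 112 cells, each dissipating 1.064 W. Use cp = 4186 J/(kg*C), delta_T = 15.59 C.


Step 1: Total heat Q = 112 * 1.064 W = 119.17 W
Step 2: denom = cp * dT = 4186 * 15.59 = 65260
Step 3: m_dot = 119.17 / 65260 = 0.001826 kg/s

0.001826 kg/s


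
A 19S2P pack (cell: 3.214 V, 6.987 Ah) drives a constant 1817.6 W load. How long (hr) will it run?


Step 1: E_pack = Ns * V_cell * Np * C_cell = 19 * 3.214 * 2 * 6.987 = 853.34 Wh
Step 2: t = E_pack / P = 853.34 / 1817.6 = 0.4695 hr

0.4695 hr


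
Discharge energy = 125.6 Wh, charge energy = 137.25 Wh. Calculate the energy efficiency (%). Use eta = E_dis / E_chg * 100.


Round-trip efficiency = 125.6/137.25 * 100% = 91.51%

91.51%


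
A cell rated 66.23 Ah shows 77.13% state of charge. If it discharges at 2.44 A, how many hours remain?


Step 1: remaining = SOC/100 * C_total = 77.13/100 * 66.23 = 51.083 Ah
Step 2: t = remaining / I = 51.083 / 2.44 = 20.94 hr

20.94 hr


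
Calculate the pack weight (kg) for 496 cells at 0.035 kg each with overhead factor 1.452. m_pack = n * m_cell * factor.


Cell mass sum = 496 * 0.035 = 17.36 kg
With overhead 1.452: m_pack = 17.36 * 1.452 = 25.21 kg

25.21 kg


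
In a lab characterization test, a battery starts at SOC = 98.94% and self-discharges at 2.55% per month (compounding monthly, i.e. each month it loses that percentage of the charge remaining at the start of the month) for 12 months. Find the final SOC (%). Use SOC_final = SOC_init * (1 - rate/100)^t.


Monthly retention factor = 1 - 2.55/100 = 0.9745
Over 12 months: factor^12 = 0.73347
SOC_final = 98.94 * 0.73347 = 72.57%

72.57%


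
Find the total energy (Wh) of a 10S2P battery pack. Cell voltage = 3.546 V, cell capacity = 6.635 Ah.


V_pack = 10 * 3.546 = 35.46 V
C_pack = 2 * 6.635 = 13.27 Ah
E = V_pack * C_pack = 35.46 * 13.27 = 470.6 Wh

470.6 Wh


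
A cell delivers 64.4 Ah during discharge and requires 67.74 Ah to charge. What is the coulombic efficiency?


eta_c = Q_dis / Q_chg * 100 = 64.4 / 67.74 * 100 = 95.07%

95.07%


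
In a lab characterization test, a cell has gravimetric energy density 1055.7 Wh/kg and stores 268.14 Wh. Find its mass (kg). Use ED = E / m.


m = E / ED = 268.14 / 1055.7 = 0.2540 kg

0.2540 kg


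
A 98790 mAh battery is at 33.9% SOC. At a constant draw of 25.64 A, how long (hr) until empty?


Convert: C_total = 98790 mAh = 98.79 Ah
Step 1: remaining = SOC/100 * C_total = 33.9/100 * 98.79 = 33.49 Ah
Step 2: t = remaining / I = 33.49 / 25.64 = 1.306 hr

1.306 hr


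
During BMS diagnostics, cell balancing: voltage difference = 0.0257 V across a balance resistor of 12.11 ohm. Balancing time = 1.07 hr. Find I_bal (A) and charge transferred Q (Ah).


I_bal = dV / R = 0.0257 / 12.11 = 0.0021222 A
Q = I_bal * t = 0.0021222 * 1.07 = 0.002271 Ah

I=0.0021222 A, Q=0.002271 Ah


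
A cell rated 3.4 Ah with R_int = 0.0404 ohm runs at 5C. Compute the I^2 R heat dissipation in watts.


Step 1: I = C_rate * capacity = 5 * 3.4 = 17 A
Step 2: Q = I^2 * R = 17^2 * 0.0404 = 289 * 0.0404 = 11.68 W

11.68 W


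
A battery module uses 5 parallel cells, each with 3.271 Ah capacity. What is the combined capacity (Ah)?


C_total = 5 * 3.271 = 16.355 Ah

16.355 Ah


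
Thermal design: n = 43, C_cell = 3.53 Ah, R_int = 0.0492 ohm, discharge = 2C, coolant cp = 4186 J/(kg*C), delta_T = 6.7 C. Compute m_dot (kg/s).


Step 1: I = 2 * 3.53 = 7.06 A
Step 2: Q_cell = I^2 * R = 7.06^2 * 0.0492 = 2.4523 W
Step 3: Q_total = 43 * 2.4523 = 105.45 W
Step 4: m_dot = Q_total / (cp * dT) = 105.45 / (4186 * 6.7) = 0.003760 kg/s

0.003760 kg/s


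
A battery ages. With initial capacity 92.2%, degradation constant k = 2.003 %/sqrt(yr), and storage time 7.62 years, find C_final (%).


sqrt(t) = sqrt(7.62) = 2.7604
C_final = 92.2 - 2.003 * 2.7604 = 86.67%

86.67%


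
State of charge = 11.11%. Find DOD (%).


DOD = 100 - SOC = 100 - 11.11 = 88.89%

88.89%


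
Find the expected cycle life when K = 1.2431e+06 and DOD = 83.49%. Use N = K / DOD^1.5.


Step 1: DOD^1.5 = 83.49^1.5 = 762.87
Step 2: N = 1.2431e+06 / 762.87 = 1630 cycles

1630 cycles


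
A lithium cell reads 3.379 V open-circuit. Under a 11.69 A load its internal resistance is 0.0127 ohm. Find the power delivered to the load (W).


Step 1: V_terminal = OCV - I*R = 3.379 - 11.69 * 0.0127 = 3.2305 V
Step 2: P_out = V_terminal * I = 3.2305 * 11.69 = 37.76 W

37.76 W


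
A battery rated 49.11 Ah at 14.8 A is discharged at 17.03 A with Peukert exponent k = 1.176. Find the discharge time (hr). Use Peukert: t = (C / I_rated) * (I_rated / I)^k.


Step 1: t_rated = C / I_rated = 49.11 / 14.8 = 3.3182 hr
Step 2: ratio = 14.8 / 17.03 = 0.86905
Step 3: ratio^k = 0.86905^1.176 = 0.84785
Step 4: t = t_rated * ratio^k = 3.3182 * 0.84785 = 2.813 hr

2.813 hr


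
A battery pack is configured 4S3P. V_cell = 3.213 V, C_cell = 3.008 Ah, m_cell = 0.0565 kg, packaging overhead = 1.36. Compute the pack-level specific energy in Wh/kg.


Step 1: V_pack = 4 * 3.213 = 12.852 V
Step 2: C_pack = 3 * 3.008 = 9.024 Ah
Step 3: E_pack = V_pack * C_pack = 12.852 * 9.024 = 115.98 Wh
Step 4: m_pack = 4 * 3 * 0.0565 * 1.36 = 0.92208 kg
Step 5: ED = E_pack / m_pack = 115.98 / 0.92208 = 125.8 Wh/kg

125.8 Wh/kg


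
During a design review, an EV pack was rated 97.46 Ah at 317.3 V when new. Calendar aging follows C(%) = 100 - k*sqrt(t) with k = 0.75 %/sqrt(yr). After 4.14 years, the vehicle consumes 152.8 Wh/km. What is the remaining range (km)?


Step 1: capacity retention = 100 - 0.75 * sqrt(4.14) = 100 - 0.75 * 2.0347 = 98.474%
Step 2: C_now = 97.46 * 98.474/100 = 95.973 Ah
Step 3: E_pack = V * C_now = 317.3 * 95.973 = 30452 Wh
Step 4: range = E_pack / consumption = 30452 / 152.8 = 199.3 km

199.3 km


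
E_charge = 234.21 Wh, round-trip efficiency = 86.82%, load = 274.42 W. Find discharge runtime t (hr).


Step 1: E_discharge = eta/100 * E_charge = 86.82/100 * 234.21 = 203.34 Wh
Step 2: t = E_discharge / P = 203.34 / 274.42 = 0.7410 hr

0.7410 hr


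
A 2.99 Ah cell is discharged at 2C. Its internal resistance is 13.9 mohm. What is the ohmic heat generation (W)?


Convert: R = 13.9 mohm = 0.0139 ohm
Step 1: I = C_rate * capacity = 2 * 2.99 = 5.98 A
Step 2: Q = I^2 * R = 5.98^2 * 0.0139 = 35.76 * 0.0139 = 0.4971 W

0.4971 W


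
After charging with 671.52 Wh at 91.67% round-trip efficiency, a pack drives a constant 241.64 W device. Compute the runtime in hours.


Step 1: E_discharge = eta/100 * E_charge = 91.67/100 * 671.52 = 615.58 Wh
Step 2: t = E_discharge / P = 615.58 / 241.64 = 2.548 hr

2.548 hr


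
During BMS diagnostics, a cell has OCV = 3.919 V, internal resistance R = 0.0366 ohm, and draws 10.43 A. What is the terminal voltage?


IR drop = 10.43 * 0.0366 = 0.38174 V
V = 3.919 - 0.38174 = 3.537 V

3.537 V


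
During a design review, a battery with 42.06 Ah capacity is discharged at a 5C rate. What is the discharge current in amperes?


At 5C: I = 5 * 42.06 Ah = 210.3 A

210.3 A


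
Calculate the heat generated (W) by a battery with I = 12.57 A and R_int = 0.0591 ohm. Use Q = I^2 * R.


Q = I^2 * R = 12.57^2 * 0.0591 = 9.338 W

9.338 W


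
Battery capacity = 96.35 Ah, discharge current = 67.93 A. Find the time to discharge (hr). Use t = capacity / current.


t = capacity / current = 96.35 / 67.93 = 1.418 hr

1.418 hr


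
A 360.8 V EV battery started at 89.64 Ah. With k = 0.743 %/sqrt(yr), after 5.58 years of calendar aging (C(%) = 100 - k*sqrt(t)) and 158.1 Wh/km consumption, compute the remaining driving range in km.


Step 1: capacity retention = 100 - 0.743 * sqrt(5.58) = 100 - 0.743 * 2.3622 = 98.245%
Step 2: C_now = 89.64 * 98.245/100 = 88.067 Ah
Step 3: E_pack = V * C_now = 360.8 * 88.067 = 31775 Wh
Step 4: range = E_pack / consumption = 31775 / 158.1 = 201.0 km

201.0 km


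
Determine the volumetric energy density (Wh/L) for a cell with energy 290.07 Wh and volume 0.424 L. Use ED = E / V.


Volumetric ED = 290.07 Wh / 0.424 L = 684.1 Wh/L

684.1 Wh/L


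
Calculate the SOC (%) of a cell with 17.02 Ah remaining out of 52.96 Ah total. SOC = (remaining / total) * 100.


SOC = (remaining / total) * 100 = (17.02 / 52.96) * 100 = 32.14%

32.14%


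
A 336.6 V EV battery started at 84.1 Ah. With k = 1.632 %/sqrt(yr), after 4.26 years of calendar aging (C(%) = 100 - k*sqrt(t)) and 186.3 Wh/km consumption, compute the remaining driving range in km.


Step 1: capacity retention = 100 - 1.632 * sqrt(4.26) = 100 - 1.632 * 2.064 = 96.632%
Step 2: C_now = 84.1 * 96.632/100 = 81.268 Ah
Step 3: E_pack = V * C_now = 336.6 * 81.268 = 27355 Wh
Step 4: range = E_pack / consumption = 27355 / 186.3 = 146.8 km

146.8 km


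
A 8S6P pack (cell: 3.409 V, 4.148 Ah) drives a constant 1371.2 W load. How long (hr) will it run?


Step 1: E_pack = Ns * V_cell * Np * C_cell = 8 * 3.409 * 6 * 4.148 = 678.75 Wh
Step 2: t = E_pack / P = 678.75 / 1371.2 = 0.4950 hr

0.4950 hr


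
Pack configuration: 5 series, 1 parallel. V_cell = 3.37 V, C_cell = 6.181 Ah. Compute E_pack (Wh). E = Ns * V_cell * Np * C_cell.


V_pack = 5 * 3.37 = 16.85 V
C_pack = 1 * 6.181 = 6.181 Ah
E = V_pack * C_pack = 16.85 * 6.181 = 104.1 Wh

104.1 Wh


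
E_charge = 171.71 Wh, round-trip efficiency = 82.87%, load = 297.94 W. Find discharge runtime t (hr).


Step 1: E_discharge = eta/100 * E_charge = 82.87/100 * 171.71 = 142.3 Wh
Step 2: t = E_discharge / P = 142.3 / 297.94 = 0.4776 hr

0.4776 hr


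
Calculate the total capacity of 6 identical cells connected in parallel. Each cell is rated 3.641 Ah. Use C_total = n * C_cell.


Parallel capacities add: 6 * 3.641 Ah = 21.846 Ah

21.846 Ah


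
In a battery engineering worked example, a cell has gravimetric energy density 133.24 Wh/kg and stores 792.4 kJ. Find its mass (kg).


Convert: E = 792.4 kJ = 220.11 Wh
m = E / ED = 220.11 / 133.24 = 1.652 kg

1.652 kg


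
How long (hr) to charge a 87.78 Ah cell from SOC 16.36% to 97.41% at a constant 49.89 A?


delta_Ah = 87.78 * (97.41 - 16.36) / 100 = 71.146 Ah
t = delta_Ah / I = 71.146 / 49.89 = 1.426 hr

1.426 hr


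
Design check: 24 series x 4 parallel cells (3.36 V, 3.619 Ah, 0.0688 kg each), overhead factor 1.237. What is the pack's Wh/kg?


Step 1: V_pack = 24 * 3.36 = 80.64 V
Step 2: C_pack = 4 * 3.619 = 14.476 Ah
Step 3: E_pack = V_pack * C_pack = 80.64 * 14.476 = 1167.3 Wh
Step 4: m_pack = 24 * 4 * 0.0688 * 1.237 = 8.1701 kg
Step 5: ED = E_pack / m_pack = 1167.3 / 8.1701 = 142.9 Wh/kg

142.9 Wh/kg


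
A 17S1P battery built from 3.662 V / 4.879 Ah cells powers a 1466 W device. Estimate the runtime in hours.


Step 1: E_pack = Ns * V_cell * Np * C_cell = 17 * 3.662 * 1 * 4.879 = 303.74 Wh
Step 2: t = E_pack / P = 303.74 / 1466 = 0.2072 hr

0.2072 hr


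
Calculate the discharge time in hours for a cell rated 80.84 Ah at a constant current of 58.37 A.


Runtime = 80.84 Ah / 58.37 A = 1.385 hr

1.385 hr


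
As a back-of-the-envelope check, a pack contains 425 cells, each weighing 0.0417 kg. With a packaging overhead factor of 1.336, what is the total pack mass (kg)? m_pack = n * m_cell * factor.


Cell mass sum = 425 * 0.0417 = 17.723 kg
With overhead 1.336: m_pack = 17.723 * 1.336 = 23.68 kg

23.68 kg


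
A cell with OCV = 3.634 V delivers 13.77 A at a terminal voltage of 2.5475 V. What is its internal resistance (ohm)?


R = (OCV - V) / I = (3.634 - 2.5475) / 13.77 = 0.07890 ohm

0.07890 ohm


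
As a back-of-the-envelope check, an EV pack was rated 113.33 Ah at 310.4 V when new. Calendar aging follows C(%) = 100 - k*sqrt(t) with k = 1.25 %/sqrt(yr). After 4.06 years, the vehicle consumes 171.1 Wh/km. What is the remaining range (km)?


Step 1: capacity retention = 100 - 1.25 * sqrt(4.06) = 100 - 1.25 * 2.0149 = 97.481%
Step 2: C_now = 113.33 * 97.481/100 = 110.48 Ah
Step 3: E_pack = V * C_now = 310.4 * 110.48 = 34293 Wh
Step 4: range = E_pack / consumption = 34293 / 171.1 = 200.4 km

200.4 km


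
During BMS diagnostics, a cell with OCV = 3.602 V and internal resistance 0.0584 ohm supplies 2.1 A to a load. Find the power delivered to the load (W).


Step 1: V_terminal = OCV - I*R = 3.602 - 2.1 * 0.0584 = 3.4794 V
Step 2: P_out = V_terminal * I = 3.4794 * 2.1 = 7.307 W

7.307 W


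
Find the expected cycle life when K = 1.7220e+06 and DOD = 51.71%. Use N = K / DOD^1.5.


DOD^1.5 = 371.84
N = K / DOD^1.5 = 1.7220e+06 / 371.84 = 4631

4631 cycles


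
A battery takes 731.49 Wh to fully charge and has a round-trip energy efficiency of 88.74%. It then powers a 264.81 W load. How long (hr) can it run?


Step 1: E_discharge = eta/100 * E_charge = 88.74/100 * 731.49 = 649.12 Wh
Step 2: t = E_discharge / P = 649.12 / 264.81 = 2.451 hr

2.451 hr


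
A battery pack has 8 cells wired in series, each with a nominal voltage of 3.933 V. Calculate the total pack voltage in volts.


V_pack = n * V_cell = 8 * 3.933 = 31.464 V

31.464 V


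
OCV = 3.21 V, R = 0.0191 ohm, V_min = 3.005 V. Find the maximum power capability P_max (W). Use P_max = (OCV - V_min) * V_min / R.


dV = OCV - V_min = 0.205 V (so I_max = dV / R)
P_max = dV * V_min / R = 0.205 * 3.005 / 0.0191 = 32.25 W

32.25 W


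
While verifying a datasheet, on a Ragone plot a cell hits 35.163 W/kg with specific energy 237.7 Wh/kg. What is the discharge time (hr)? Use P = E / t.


t = E / P = 237.7 / 35.163 = 6.760 hr

6.760 hr


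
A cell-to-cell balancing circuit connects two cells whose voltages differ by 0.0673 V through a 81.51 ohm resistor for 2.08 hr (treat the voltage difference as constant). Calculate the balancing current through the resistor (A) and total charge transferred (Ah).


First, Ohm's law: I_bal = 0.0673 V / 81.51 ohm = 8.2567e-04 A
Then Q = I * t = 8.2567e-04 A * 2.08 hr = 0.001717 Ah

I=8.2567e-04 A, Q=0.001717 Ah


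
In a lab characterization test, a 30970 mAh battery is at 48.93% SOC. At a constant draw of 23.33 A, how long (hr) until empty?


Convert: C_total = 30970 mAh = 30.97 Ah
Step 1: remaining = SOC/100 * C_total = 48.93/100 * 30.97 = 15.154 Ah
Step 2: t = remaining / I = 15.154 / 23.33 = 0.6495 hr

0.6495 hr


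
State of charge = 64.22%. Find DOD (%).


Complement of SOC: DOD = 100% - 64.22% = 35.78%

35.78%


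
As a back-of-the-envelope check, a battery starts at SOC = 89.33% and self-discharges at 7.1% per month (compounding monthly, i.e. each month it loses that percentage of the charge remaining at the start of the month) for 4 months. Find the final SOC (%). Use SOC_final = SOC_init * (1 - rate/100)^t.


decay = (1 - 7.1/100)^4 = 0.74484
SOC_final = 89.33 * 0.74484 = 66.54%

66.54%


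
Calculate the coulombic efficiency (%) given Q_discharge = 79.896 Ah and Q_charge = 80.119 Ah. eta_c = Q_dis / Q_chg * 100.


Coulombic efficiency = 79.896/80.119 * 100% = 99.72%

99.72%


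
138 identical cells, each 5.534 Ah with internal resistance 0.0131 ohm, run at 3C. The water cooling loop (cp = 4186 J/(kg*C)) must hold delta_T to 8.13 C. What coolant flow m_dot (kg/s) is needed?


Step 1: I = 3 * 5.534 = 16.602 A
Step 2: Q_cell = I^2 * R = 16.602^2 * 0.0131 = 3.6107 W
Step 3: Q_total = 138 * 3.6107 = 498.28 W
Step 4: m_dot = Q_total / (cp * dT) = 498.28 / (4186 * 8.13) = 0.01464 kg/s

0.01464 kg/s


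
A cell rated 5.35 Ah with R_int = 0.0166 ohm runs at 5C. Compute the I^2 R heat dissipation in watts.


Step 1: I = C_rate * capacity = 5 * 5.35 = 26.75 A
Step 2: Q = I^2 * R = 26.75^2 * 0.0166 = 715.56 * 0.0166 = 11.88 W

11.88 W


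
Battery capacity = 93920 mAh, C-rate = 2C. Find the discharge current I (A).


Convert: capacity = 93920 mAh = 93.92 Ah
I = C_rate * capacity = 2 * 93.92 = 187.84 A

187.84 A


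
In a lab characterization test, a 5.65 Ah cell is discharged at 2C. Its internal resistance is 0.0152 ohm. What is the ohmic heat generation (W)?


Step 1: I = C_rate * capacity = 2 * 5.65 = 11.3 A
Step 2: Q = I^2 * R = 11.3^2 * 0.0152 = 127.69 * 0.0152 = 1.941 W

1.941 W


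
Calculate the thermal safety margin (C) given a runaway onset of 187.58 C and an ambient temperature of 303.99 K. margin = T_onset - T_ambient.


Convert: T_ambient = 303.99 K = 30.84 C
margin = 187.58 - 30.84 = 156.74 C

156.74 C


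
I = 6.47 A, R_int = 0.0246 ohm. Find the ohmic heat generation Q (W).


Q = I^2 * R = 6.47^2 * 0.0246 = 1.030 W

1.030 W


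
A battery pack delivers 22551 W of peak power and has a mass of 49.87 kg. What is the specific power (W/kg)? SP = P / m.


Specific power = 22551 W / 49.87 kg = 452.2 W/kg

452.2 W/kg


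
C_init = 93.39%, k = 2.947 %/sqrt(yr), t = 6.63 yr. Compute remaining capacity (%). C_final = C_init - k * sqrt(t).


Step 1: sqrt(6.63 yr) = 2.5749
Step 2: drop = 2.947 * 2.5749 = 7.5882
Step 3: C_final = 93.39 - 7.5882 = 85.80%

85.80%


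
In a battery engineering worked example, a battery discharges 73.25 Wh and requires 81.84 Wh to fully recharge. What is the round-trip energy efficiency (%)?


Round-trip efficiency = 73.25/81.84 * 100% = 89.50%

89.50%


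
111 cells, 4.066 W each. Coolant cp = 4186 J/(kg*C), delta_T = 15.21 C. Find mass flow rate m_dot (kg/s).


Step 1: Total heat Q = 111 * 4.066 W = 451.33 W
Step 2: denom = cp * dT = 4186 * 15.21 = 63669
Step 3: m_dot = 451.33 / 63669 = 0.007089 kg/s

0.007089 kg/s


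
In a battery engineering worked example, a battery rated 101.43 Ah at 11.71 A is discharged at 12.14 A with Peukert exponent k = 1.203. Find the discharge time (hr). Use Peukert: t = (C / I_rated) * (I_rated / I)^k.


Step 1: t_rated = C / I_rated = 101.43 / 11.71 = 8.6618 hr
Step 2: ratio = 11.71 / 12.14 = 0.96458
Step 3: ratio^k = 0.96458^1.203 = 0.95754
Step 4: t = t_rated * ratio^k = 8.6618 * 0.95754 = 8.294 hr

8.294 hr


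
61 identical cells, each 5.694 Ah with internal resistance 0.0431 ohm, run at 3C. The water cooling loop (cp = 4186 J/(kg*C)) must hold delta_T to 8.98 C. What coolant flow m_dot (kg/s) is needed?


Step 1: I = 3 * 5.694 = 17.082 A
Step 2: Q_cell = I^2 * R = 17.082^2 * 0.0431 = 12.576 W
Step 3: Q_total = 61 * 12.576 = 767.14 W
Step 4: m_dot = Q_total / (cp * dT) = 767.14 / (4186 * 8.98) = 0.02041 kg/s

0.02041 kg/s


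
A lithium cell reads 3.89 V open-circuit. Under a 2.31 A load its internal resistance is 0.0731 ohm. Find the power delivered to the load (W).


Step 1: V_terminal = OCV - I*R = 3.89 - 2.31 * 0.0731 = 3.7211 V
Step 2: P_out = V_terminal * I = 3.7211 * 2.31 = 8.596 W

8.596 W


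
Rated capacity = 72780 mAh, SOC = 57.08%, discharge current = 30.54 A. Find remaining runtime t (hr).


Convert: C_total = 72780 mAh = 72.78 Ah
Step 1: remaining = SOC/100 * C_total = 57.08/100 * 72.78 = 41.543 Ah
Step 2: t = remaining / I = 41.543 / 30.54 = 1.360 hr

1.360 hr


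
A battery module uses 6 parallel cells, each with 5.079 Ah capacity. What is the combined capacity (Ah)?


C_total = 6 * 5.079 = 30.474 Ah

30.474 Ah


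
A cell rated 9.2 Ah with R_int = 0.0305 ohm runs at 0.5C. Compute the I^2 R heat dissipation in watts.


Step 1: I = C_rate * capacity = 0.5 * 9.2 = 4.6 A
Step 2: Q = I^2 * R = 4.6^2 * 0.0305 = 21.16 * 0.0305 = 0.6454 W

0.6454 W


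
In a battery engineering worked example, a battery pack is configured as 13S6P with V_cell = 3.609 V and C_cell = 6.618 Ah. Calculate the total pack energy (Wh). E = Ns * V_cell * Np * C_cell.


E = Ns * Vcell * Np * Ccell = 13 * 3.609 * 6 * 6.618 = 1863 Wh

1863 Wh


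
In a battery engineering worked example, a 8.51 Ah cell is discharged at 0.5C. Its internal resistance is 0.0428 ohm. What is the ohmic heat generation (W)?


Step 1: I = C_rate * capacity = 0.5 * 8.51 = 4.255 A
Step 2: Q = I^2 * R = 4.255^2 * 0.0428 = 18.105 * 0.0428 = 0.7749 W

0.7749 W
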